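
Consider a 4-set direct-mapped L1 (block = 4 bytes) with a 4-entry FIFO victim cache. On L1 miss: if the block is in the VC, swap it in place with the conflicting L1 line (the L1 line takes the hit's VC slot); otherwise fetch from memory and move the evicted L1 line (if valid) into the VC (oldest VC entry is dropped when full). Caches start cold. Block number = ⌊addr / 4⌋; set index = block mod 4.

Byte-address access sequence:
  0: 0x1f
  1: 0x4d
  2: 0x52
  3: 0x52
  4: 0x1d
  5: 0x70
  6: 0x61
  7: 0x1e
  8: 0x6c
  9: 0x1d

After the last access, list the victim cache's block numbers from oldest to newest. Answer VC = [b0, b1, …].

0: 0x1f (blk 7, set 3) → MISS  vc=[]
1: 0x4d (blk 19, set 3) → MISS  vc=[7]
2: 0x52 (blk 20, set 0) → MISS  vc=[7]
3: 0x52 (blk 20, set 0) → L1-HIT  vc=[7]
4: 0x1d (blk 7, set 3) → VC-HIT  vc=[19]
5: 0x70 (blk 28, set 0) → MISS  vc=[19, 20]
6: 0x61 (blk 24, set 0) → MISS  vc=[19, 20, 28]
7: 0x1e (blk 7, set 3) → L1-HIT  vc=[19, 20, 28]
8: 0x6c (blk 27, set 3) → MISS  vc=[19, 20, 28, 7]
9: 0x1d (blk 7, set 3) → VC-HIT  vc=[19, 20, 28, 27]

VC = [19, 20, 28, 27]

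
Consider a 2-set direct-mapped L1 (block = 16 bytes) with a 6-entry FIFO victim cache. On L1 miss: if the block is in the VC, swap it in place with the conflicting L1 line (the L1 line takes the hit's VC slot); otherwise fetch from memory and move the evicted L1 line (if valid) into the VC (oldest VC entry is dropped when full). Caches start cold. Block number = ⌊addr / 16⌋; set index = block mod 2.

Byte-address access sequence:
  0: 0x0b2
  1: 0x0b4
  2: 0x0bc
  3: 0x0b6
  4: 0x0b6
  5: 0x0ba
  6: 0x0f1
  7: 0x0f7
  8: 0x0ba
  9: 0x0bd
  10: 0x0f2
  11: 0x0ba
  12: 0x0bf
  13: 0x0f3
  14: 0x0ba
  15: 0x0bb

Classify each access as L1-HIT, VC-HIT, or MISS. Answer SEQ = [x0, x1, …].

SEQ = [MISS, L1-HIT, L1-HIT, L1-HIT, L1-HIT, L1-HIT, MISS, L1-HIT, VC-HIT, L1-HIT, VC-HIT, VC-HIT, L1-HIT, VC-HIT, VC-HIT, L1-HIT]

#0 0xb2→b11/s1 MISS; vc=[]
#1 0xb4→b11/s1 L1-HIT; vc=[]
#2 0xbc→b11/s1 L1-HIT; vc=[]
#3 0xb6→b11/s1 L1-HIT; vc=[]
#4 0xb6→b11/s1 L1-HIT; vc=[]
#5 0xba→b11/s1 L1-HIT; vc=[]
#6 0xf1→b15/s1 MISS; vc=[11]
#7 0xf7→b15/s1 L1-HIT; vc=[11]
#8 0xba→b11/s1 VC-HIT; vc=[15]
#9 0xbd→b11/s1 L1-HIT; vc=[15]
#10 0xf2→b15/s1 VC-HIT; vc=[11]
#11 0xba→b11/s1 VC-HIT; vc=[15]
#12 0xbf→b11/s1 L1-HIT; vc=[15]
#13 0xf3→b15/s1 VC-HIT; vc=[11]
#14 0xba→b11/s1 VC-HIT; vc=[15]
#15 0xbb→b11/s1 L1-HIT; vc=[15]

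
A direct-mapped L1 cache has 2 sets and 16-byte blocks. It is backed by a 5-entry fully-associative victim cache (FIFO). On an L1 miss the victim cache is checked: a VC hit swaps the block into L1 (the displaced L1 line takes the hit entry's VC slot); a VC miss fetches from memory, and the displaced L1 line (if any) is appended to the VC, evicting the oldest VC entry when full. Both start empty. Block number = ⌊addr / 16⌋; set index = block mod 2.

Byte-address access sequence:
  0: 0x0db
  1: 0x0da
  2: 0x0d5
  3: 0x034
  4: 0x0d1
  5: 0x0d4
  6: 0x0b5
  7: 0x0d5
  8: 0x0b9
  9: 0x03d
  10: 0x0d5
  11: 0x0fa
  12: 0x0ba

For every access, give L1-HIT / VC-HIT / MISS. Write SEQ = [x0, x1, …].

  [0] addr=0xdb blk=13 s=1: MISS | VC []
  [1] addr=0xda blk=13 s=1: L1-HIT | VC []
  [2] addr=0xd5 blk=13 s=1: L1-HIT | VC []
  [3] addr=0x34 blk=3 s=1: MISS | VC [13]
  [4] addr=0xd1 blk=13 s=1: VC-HIT | VC [3]
  [5] addr=0xd4 blk=13 s=1: L1-HIT | VC [3]
  [6] addr=0xb5 blk=11 s=1: MISS | VC [3, 13]
  [7] addr=0xd5 blk=13 s=1: VC-HIT | VC [3, 11]
  [8] addr=0xb9 blk=11 s=1: VC-HIT | VC [3, 13]
  [9] addr=0x3d blk=3 s=1: VC-HIT | VC [11, 13]
  [10] addr=0xd5 blk=13 s=1: VC-HIT | VC [11, 3]
  [11] addr=0xfa blk=15 s=1: MISS | VC [11, 3, 13]
  [12] addr=0xba blk=11 s=1: VC-HIT | VC [15, 3, 13]

SEQ = [MISS, L1-HIT, L1-HIT, MISS, VC-HIT, L1-HIT, MISS, VC-HIT, VC-HIT, VC-HIT, VC-HIT, MISS, VC-HIT]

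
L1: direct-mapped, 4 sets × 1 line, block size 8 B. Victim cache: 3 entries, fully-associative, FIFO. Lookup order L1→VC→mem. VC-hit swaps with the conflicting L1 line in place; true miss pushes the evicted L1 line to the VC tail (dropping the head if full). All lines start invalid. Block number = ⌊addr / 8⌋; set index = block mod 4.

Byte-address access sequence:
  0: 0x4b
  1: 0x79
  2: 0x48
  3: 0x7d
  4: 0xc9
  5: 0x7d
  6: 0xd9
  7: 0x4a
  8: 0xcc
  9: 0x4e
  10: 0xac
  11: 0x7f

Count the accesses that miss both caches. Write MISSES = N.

MISSES = 5

  [0] addr=0x4b blk=9 s=1: MISS | VC []
  [1] addr=0x79 blk=15 s=3: MISS | VC []
  [2] addr=0x48 blk=9 s=1: L1-HIT | VC []
  [3] addr=0x7d blk=15 s=3: L1-HIT | VC []
  [4] addr=0xc9 blk=25 s=1: MISS | VC [9]
  [5] addr=0x7d blk=15 s=3: L1-HIT | VC [9]
  [6] addr=0xd9 blk=27 s=3: MISS | VC [9, 15]
  [7] addr=0x4a blk=9 s=1: VC-HIT | VC [25, 15]
  [8] addr=0xcc blk=25 s=1: VC-HIT | VC [9, 15]
  [9] addr=0x4e blk=9 s=1: VC-HIT | VC [25, 15]
  [10] addr=0xac blk=21 s=1: MISS | VC [25, 15, 9]
  [11] addr=0x7f blk=15 s=3: VC-HIT | VC [25, 27, 9]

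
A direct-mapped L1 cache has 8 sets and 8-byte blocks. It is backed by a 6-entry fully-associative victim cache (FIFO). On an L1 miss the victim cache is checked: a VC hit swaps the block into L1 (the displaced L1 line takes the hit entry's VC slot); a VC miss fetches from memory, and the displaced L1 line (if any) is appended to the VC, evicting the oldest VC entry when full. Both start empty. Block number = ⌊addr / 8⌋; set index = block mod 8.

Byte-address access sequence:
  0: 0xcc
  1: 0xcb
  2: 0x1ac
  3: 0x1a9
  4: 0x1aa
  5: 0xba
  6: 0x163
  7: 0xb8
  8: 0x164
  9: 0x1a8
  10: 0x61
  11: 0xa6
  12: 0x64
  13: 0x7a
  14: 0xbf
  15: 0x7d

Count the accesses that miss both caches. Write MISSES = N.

0: 0xcc (blk 25, set 1) → MISS  vc=[]
1: 0xcb (blk 25, set 1) → L1-HIT  vc=[]
2: 0x1ac (blk 53, set 5) → MISS  vc=[]
3: 0x1a9 (blk 53, set 5) → L1-HIT  vc=[]
4: 0x1aa (blk 53, set 5) → L1-HIT  vc=[]
5: 0xba (blk 23, set 7) → MISS  vc=[]
6: 0x163 (blk 44, set 4) → MISS  vc=[]
7: 0xb8 (blk 23, set 7) → L1-HIT  vc=[]
8: 0x164 (blk 44, set 4) → L1-HIT  vc=[]
9: 0x1a8 (blk 53, set 5) → L1-HIT  vc=[]
10: 0x61 (blk 12, set 4) → MISS  vc=[44]
11: 0xa6 (blk 20, set 4) → MISS  vc=[44, 12]
12: 0x64 (blk 12, set 4) → VC-HIT  vc=[44, 20]
13: 0x7a (blk 15, set 7) → MISS  vc=[44, 20, 23]
14: 0xbf (blk 23, set 7) → VC-HIT  vc=[44, 20, 15]
15: 0x7d (blk 15, set 7) → VC-HIT  vc=[44, 20, 23]

MISSES = 7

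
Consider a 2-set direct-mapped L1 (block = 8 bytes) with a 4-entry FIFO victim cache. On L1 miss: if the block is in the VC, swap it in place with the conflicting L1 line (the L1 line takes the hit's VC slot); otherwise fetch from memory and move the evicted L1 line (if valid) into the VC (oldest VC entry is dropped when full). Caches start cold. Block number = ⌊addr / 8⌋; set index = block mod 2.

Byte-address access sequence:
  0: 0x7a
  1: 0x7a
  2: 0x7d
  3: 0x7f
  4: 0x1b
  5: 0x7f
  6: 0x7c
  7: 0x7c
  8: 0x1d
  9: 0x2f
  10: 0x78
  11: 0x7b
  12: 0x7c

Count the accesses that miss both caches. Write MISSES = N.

  [0] addr=0x7a blk=15 s=1: MISS | VC []
  [1] addr=0x7a blk=15 s=1: L1-HIT | VC []
  [2] addr=0x7d blk=15 s=1: L1-HIT | VC []
  [3] addr=0x7f blk=15 s=1: L1-HIT | VC []
  [4] addr=0x1b blk=3 s=1: MISS | VC [15]
  [5] addr=0x7f blk=15 s=1: VC-HIT | VC [3]
  [6] addr=0x7c blk=15 s=1: L1-HIT | VC [3]
  [7] addr=0x7c blk=15 s=1: L1-HIT | VC [3]
  [8] addr=0x1d blk=3 s=1: VC-HIT | VC [15]
  [9] addr=0x2f blk=5 s=1: MISS | VC [15, 3]
  [10] addr=0x78 blk=15 s=1: VC-HIT | VC [5, 3]
  [11] addr=0x7b blk=15 s=1: L1-HIT | VC [5, 3]
  [12] addr=0x7c blk=15 s=1: L1-HIT | VC [5, 3]

MISSES = 3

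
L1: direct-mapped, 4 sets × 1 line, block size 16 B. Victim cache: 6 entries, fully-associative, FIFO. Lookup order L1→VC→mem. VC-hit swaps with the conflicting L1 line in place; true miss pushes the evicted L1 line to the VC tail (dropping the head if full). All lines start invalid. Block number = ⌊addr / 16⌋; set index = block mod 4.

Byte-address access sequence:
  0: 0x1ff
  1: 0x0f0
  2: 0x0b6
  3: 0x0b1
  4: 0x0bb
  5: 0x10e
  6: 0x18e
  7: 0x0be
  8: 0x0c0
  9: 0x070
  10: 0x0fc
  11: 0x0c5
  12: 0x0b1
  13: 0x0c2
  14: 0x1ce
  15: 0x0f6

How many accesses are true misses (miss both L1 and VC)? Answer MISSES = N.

MISSES = 8

0: 0x1ff (blk 31, set 3) → MISS  vc=[]
1: 0xf0 (blk 15, set 3) → MISS  vc=[31]
2: 0xb6 (blk 11, set 3) → MISS  vc=[31, 15]
3: 0xb1 (blk 11, set 3) → L1-HIT  vc=[31, 15]
4: 0xbb (blk 11, set 3) → L1-HIT  vc=[31, 15]
5: 0x10e (blk 16, set 0) → MISS  vc=[31, 15]
6: 0x18e (blk 24, set 0) → MISS  vc=[31, 15, 16]
7: 0xbe (blk 11, set 3) → L1-HIT  vc=[31, 15, 16]
8: 0xc0 (blk 12, set 0) → MISS  vc=[31, 15, 16, 24]
9: 0x70 (blk 7, set 3) → MISS  vc=[31, 15, 16, 24, 11]
10: 0xfc (blk 15, set 3) → VC-HIT  vc=[31, 7, 16, 24, 11]
11: 0xc5 (blk 12, set 0) → L1-HIT  vc=[31, 7, 16, 24, 11]
12: 0xb1 (blk 11, set 3) → VC-HIT  vc=[31, 7, 16, 24, 15]
13: 0xc2 (blk 12, set 0) → L1-HIT  vc=[31, 7, 16, 24, 15]
14: 0x1ce (blk 28, set 0) → MISS  vc=[31, 7, 16, 24, 15, 12]
15: 0xf6 (blk 15, set 3) → VC-HIT  vc=[31, 7, 16, 24, 11, 12]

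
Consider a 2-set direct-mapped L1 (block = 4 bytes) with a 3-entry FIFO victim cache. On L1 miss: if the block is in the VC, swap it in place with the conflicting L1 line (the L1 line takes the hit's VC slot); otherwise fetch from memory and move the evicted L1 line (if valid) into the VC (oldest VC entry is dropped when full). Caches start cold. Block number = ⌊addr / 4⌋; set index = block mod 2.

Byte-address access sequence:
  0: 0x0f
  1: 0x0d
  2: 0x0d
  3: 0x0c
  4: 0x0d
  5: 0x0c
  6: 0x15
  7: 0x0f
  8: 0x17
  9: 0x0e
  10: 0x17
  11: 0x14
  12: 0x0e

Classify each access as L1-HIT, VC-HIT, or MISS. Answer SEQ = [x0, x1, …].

SEQ = [MISS, L1-HIT, L1-HIT, L1-HIT, L1-HIT, L1-HIT, MISS, VC-HIT, VC-HIT, VC-HIT, VC-HIT, L1-HIT, VC-HIT]

#0 0xf→b3/s1 MISS; vc=[]
#1 0xd→b3/s1 L1-HIT; vc=[]
#2 0xd→b3/s1 L1-HIT; vc=[]
#3 0xc→b3/s1 L1-HIT; vc=[]
#4 0xd→b3/s1 L1-HIT; vc=[]
#5 0xc→b3/s1 L1-HIT; vc=[]
#6 0x15→b5/s1 MISS; vc=[3]
#7 0xf→b3/s1 VC-HIT; vc=[5]
#8 0x17→b5/s1 VC-HIT; vc=[3]
#9 0xe→b3/s1 VC-HIT; vc=[5]
#10 0x17→b5/s1 VC-HIT; vc=[3]
#11 0x14→b5/s1 L1-HIT; vc=[3]
#12 0xe→b3/s1 VC-HIT; vc=[5]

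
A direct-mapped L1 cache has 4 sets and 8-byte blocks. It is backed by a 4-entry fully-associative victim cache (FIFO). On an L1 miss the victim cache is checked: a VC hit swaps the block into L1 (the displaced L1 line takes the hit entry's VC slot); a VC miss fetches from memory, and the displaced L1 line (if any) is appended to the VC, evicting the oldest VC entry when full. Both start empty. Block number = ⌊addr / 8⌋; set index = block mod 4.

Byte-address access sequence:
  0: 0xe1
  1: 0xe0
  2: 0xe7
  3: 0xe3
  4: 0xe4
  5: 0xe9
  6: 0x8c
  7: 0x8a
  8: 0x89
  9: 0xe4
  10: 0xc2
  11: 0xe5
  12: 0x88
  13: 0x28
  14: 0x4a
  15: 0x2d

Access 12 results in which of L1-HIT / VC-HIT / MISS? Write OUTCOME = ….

OUTCOME = L1-HIT

#0 0xe1→b28/s0 MISS; vc=[]
#1 0xe0→b28/s0 L1-HIT; vc=[]
#2 0xe7→b28/s0 L1-HIT; vc=[]
#3 0xe3→b28/s0 L1-HIT; vc=[]
#4 0xe4→b28/s0 L1-HIT; vc=[]
#5 0xe9→b29/s1 MISS; vc=[]
#6 0x8c→b17/s1 MISS; vc=[29]
#7 0x8a→b17/s1 L1-HIT; vc=[29]
#8 0x89→b17/s1 L1-HIT; vc=[29]
#9 0xe4→b28/s0 L1-HIT; vc=[29]
#10 0xc2→b24/s0 MISS; vc=[29,28]
#11 0xe5→b28/s0 VC-HIT; vc=[29,24]
#12 0x88→b17/s1 L1-HIT; vc=[29,24]
#13 0x28→b5/s1 MISS; vc=[29,24,17]
#14 0x4a→b9/s1 MISS; vc=[29,24,17,5]
#15 0x2d→b5/s1 VC-HIT; vc=[29,24,17,9]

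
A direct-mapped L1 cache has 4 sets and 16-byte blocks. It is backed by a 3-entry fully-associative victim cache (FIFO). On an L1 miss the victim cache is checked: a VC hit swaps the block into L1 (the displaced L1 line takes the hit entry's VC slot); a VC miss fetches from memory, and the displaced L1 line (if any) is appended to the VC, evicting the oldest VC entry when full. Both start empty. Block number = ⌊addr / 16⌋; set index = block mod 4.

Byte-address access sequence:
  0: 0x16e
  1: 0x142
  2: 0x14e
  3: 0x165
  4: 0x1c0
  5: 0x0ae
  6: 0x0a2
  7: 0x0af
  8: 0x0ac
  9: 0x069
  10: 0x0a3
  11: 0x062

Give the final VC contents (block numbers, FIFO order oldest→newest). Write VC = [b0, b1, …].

VC = [20, 22, 10]

#0 0x16e→b22/s2 MISS; vc=[]
#1 0x142→b20/s0 MISS; vc=[]
#2 0x14e→b20/s0 L1-HIT; vc=[]
#3 0x165→b22/s2 L1-HIT; vc=[]
#4 0x1c0→b28/s0 MISS; vc=[20]
#5 0xae→b10/s2 MISS; vc=[20,22]
#6 0xa2→b10/s2 L1-HIT; vc=[20,22]
#7 0xaf→b10/s2 L1-HIT; vc=[20,22]
#8 0xac→b10/s2 L1-HIT; vc=[20,22]
#9 0x69→b6/s2 MISS; vc=[20,22,10]
#10 0xa3→b10/s2 VC-HIT; vc=[20,22,6]
#11 0x62→b6/s2 VC-HIT; vc=[20,22,10]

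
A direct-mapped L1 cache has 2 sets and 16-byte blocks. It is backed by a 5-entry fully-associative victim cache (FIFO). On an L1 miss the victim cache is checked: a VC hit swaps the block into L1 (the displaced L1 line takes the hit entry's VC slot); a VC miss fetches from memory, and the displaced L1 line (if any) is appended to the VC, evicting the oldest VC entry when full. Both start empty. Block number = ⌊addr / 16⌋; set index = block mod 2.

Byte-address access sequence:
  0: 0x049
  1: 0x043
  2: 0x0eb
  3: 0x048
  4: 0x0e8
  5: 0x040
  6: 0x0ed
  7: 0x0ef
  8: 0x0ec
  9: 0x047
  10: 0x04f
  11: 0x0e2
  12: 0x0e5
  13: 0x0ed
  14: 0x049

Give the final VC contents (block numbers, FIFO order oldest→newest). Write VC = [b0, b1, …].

VC = [14]

0: 0x49 (blk 4, set 0) → MISS  vc=[]
1: 0x43 (blk 4, set 0) → L1-HIT  vc=[]
2: 0xeb (blk 14, set 0) → MISS  vc=[4]
3: 0x48 (blk 4, set 0) → VC-HIT  vc=[14]
4: 0xe8 (blk 14, set 0) → VC-HIT  vc=[4]
5: 0x40 (blk 4, set 0) → VC-HIT  vc=[14]
6: 0xed (blk 14, set 0) → VC-HIT  vc=[4]
7: 0xef (blk 14, set 0) → L1-HIT  vc=[4]
8: 0xec (blk 14, set 0) → L1-HIT  vc=[4]
9: 0x47 (blk 4, set 0) → VC-HIT  vc=[14]
10: 0x4f (blk 4, set 0) → L1-HIT  vc=[14]
11: 0xe2 (blk 14, set 0) → VC-HIT  vc=[4]
12: 0xe5 (blk 14, set 0) → L1-HIT  vc=[4]
13: 0xed (blk 14, set 0) → L1-HIT  vc=[4]
14: 0x49 (blk 4, set 0) → VC-HIT  vc=[14]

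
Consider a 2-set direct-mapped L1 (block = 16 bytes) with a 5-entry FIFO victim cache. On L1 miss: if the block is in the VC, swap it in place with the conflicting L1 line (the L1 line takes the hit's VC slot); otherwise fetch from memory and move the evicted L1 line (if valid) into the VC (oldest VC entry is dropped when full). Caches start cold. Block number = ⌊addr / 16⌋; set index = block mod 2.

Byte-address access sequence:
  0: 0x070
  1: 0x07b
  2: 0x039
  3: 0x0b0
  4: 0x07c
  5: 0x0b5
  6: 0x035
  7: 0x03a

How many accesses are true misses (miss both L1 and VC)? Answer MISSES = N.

0: 0x70 (blk 7, set 1) → MISS  vc=[]
1: 0x7b (blk 7, set 1) → L1-HIT  vc=[]
2: 0x39 (blk 3, set 1) → MISS  vc=[7]
3: 0xb0 (blk 11, set 1) → MISS  vc=[7, 3]
4: 0x7c (blk 7, set 1) → VC-HIT  vc=[11, 3]
5: 0xb5 (blk 11, set 1) → VC-HIT  vc=[7, 3]
6: 0x35 (blk 3, set 1) → VC-HIT  vc=[7, 11]
7: 0x3a (blk 3, set 1) → L1-HIT  vc=[7, 11]

MISSES = 3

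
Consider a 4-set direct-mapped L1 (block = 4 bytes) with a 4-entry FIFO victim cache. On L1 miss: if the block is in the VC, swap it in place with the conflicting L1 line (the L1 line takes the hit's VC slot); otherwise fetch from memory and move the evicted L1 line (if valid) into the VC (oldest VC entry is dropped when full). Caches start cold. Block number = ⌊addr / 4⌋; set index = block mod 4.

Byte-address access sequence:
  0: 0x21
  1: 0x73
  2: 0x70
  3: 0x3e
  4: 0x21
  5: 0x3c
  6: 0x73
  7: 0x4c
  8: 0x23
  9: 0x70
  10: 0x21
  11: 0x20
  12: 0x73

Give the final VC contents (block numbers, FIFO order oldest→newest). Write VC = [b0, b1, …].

#0 0x21→b8/s0 MISS; vc=[]
#1 0x73→b28/s0 MISS; vc=[8]
#2 0x70→b28/s0 L1-HIT; vc=[8]
#3 0x3e→b15/s3 MISS; vc=[8]
#4 0x21→b8/s0 VC-HIT; vc=[28]
#5 0x3c→b15/s3 L1-HIT; vc=[28]
#6 0x73→b28/s0 VC-HIT; vc=[8]
#7 0x4c→b19/s3 MISS; vc=[8,15]
#8 0x23→b8/s0 VC-HIT; vc=[28,15]
#9 0x70→b28/s0 VC-HIT; vc=[8,15]
#10 0x21→b8/s0 VC-HIT; vc=[28,15]
#11 0x20→b8/s0 L1-HIT; vc=[28,15]
#12 0x73→b28/s0 VC-HIT; vc=[8,15]

VC = [8, 15]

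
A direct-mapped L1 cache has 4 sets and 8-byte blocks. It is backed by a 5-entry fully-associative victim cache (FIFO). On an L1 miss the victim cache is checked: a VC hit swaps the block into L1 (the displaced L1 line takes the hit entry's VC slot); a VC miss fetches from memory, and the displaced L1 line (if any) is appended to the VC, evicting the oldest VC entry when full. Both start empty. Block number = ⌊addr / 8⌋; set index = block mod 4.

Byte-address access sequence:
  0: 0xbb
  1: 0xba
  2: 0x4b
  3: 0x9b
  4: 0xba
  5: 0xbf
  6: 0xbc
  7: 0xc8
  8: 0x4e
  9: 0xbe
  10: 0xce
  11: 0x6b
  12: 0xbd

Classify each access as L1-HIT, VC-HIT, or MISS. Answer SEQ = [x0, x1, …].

#0 0xbb→b23/s3 MISS; vc=[]
#1 0xba→b23/s3 L1-HIT; vc=[]
#2 0x4b→b9/s1 MISS; vc=[]
#3 0x9b→b19/s3 MISS; vc=[23]
#4 0xba→b23/s3 VC-HIT; vc=[19]
#5 0xbf→b23/s3 L1-HIT; vc=[19]
#6 0xbc→b23/s3 L1-HIT; vc=[19]
#7 0xc8→b25/s1 MISS; vc=[19,9]
#8 0x4e→b9/s1 VC-HIT; vc=[19,25]
#9 0xbe→b23/s3 L1-HIT; vc=[19,25]
#10 0xce→b25/s1 VC-HIT; vc=[19,9]
#11 0x6b→b13/s1 MISS; vc=[19,9,25]
#12 0xbd→b23/s3 L1-HIT; vc=[19,9,25]

SEQ = [MISS, L1-HIT, MISS, MISS, VC-HIT, L1-HIT, L1-HIT, MISS, VC-HIT, L1-HIT, VC-HIT, MISS, L1-HIT]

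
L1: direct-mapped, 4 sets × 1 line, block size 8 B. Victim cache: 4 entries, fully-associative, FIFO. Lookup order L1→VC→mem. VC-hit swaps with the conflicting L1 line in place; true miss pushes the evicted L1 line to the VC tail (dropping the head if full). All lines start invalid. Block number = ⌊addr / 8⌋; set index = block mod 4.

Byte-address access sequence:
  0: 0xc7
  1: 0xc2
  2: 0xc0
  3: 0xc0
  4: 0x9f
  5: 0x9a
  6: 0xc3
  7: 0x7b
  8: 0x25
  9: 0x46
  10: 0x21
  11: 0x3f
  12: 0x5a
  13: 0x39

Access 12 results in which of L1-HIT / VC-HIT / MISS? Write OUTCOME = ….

  [0] addr=0xc7 blk=24 s=0: MISS | VC []
  [1] addr=0xc2 blk=24 s=0: L1-HIT | VC []
  [2] addr=0xc0 blk=24 s=0: L1-HIT | VC []
  [3] addr=0xc0 blk=24 s=0: L1-HIT | VC []
  [4] addr=0x9f blk=19 s=3: MISS | VC []
  [5] addr=0x9a blk=19 s=3: L1-HIT | VC []
  [6] addr=0xc3 blk=24 s=0: L1-HIT | VC []
  [7] addr=0x7b blk=15 s=3: MISS | VC [19]
  [8] addr=0x25 blk=4 s=0: MISS | VC [19, 24]
  [9] addr=0x46 blk=8 s=0: MISS | VC [19, 24, 4]
  [10] addr=0x21 blk=4 s=0: VC-HIT | VC [19, 24, 8]
  [11] addr=0x3f blk=7 s=3: MISS | VC [19, 24, 8, 15]
  [12] addr=0x5a blk=11 s=3: MISS | VC [24, 8, 15, 7]
  [13] addr=0x39 blk=7 s=3: VC-HIT | VC [24, 8, 15, 11]

OUTCOME = MISS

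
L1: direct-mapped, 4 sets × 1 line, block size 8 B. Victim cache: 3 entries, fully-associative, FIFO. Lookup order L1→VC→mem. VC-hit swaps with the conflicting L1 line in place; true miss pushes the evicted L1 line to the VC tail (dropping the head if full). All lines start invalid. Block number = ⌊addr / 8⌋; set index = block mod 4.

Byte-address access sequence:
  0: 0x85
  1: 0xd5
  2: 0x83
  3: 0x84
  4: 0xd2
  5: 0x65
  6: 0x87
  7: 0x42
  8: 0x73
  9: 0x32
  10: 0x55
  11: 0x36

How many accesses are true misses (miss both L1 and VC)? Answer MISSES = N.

0: 0x85 (blk 16, set 0) → MISS  vc=[]
1: 0xd5 (blk 26, set 2) → MISS  vc=[]
2: 0x83 (blk 16, set 0) → L1-HIT  vc=[]
3: 0x84 (blk 16, set 0) → L1-HIT  vc=[]
4: 0xd2 (blk 26, set 2) → L1-HIT  vc=[]
5: 0x65 (blk 12, set 0) → MISS  vc=[16]
6: 0x87 (blk 16, set 0) → VC-HIT  vc=[12]
7: 0x42 (blk 8, set 0) → MISS  vc=[12, 16]
8: 0x73 (blk 14, set 2) → MISS  vc=[12, 16, 26]
9: 0x32 (blk 6, set 2) → MISS  vc=[16, 26, 14]
10: 0x55 (blk 10, set 2) → MISS  vc=[26, 14, 6]
11: 0x36 (blk 6, set 2) → VC-HIT  vc=[26, 14, 10]

MISSES = 7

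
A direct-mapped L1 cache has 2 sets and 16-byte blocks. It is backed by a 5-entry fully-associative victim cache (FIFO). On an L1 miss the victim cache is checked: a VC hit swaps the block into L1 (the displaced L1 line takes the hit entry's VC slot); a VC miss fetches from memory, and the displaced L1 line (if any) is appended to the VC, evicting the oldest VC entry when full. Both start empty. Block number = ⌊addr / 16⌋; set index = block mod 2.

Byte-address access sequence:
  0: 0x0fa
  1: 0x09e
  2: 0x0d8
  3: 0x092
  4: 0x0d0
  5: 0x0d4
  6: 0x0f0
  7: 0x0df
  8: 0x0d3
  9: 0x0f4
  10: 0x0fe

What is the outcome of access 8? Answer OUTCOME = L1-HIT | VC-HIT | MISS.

OUTCOME = L1-HIT

  [0] addr=0xfa blk=15 s=1: MISS | VC []
  [1] addr=0x9e blk=9 s=1: MISS | VC [15]
  [2] addr=0xd8 blk=13 s=1: MISS | VC [15, 9]
  [3] addr=0x92 blk=9 s=1: VC-HIT | VC [15, 13]
  [4] addr=0xd0 blk=13 s=1: VC-HIT | VC [15, 9]
  [5] addr=0xd4 blk=13 s=1: L1-HIT | VC [15, 9]
  [6] addr=0xf0 blk=15 s=1: VC-HIT | VC [13, 9]
  [7] addr=0xdf blk=13 s=1: VC-HIT | VC [15, 9]
  [8] addr=0xd3 blk=13 s=1: L1-HIT | VC [15, 9]
  [9] addr=0xf4 blk=15 s=1: VC-HIT | VC [13, 9]
  [10] addr=0xfe blk=15 s=1: L1-HIT | VC [13, 9]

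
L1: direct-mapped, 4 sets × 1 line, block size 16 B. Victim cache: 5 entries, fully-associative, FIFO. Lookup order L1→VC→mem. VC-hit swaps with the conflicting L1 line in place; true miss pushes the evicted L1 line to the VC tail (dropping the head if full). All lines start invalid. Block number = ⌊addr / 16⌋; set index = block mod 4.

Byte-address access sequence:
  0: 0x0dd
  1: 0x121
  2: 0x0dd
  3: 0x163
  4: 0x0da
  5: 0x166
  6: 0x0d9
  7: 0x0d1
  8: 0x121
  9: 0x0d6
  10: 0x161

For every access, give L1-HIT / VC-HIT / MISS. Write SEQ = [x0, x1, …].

  [0] addr=0xdd blk=13 s=1: MISS | VC []
  [1] addr=0x121 blk=18 s=2: MISS | VC []
  [2] addr=0xdd blk=13 s=1: L1-HIT | VC []
  [3] addr=0x163 blk=22 s=2: MISS | VC [18]
  [4] addr=0xda blk=13 s=1: L1-HIT | VC [18]
  [5] addr=0x166 blk=22 s=2: L1-HIT | VC [18]
  [6] addr=0xd9 blk=13 s=1: L1-HIT | VC [18]
  [7] addr=0xd1 blk=13 s=1: L1-HIT | VC [18]
  [8] addr=0x121 blk=18 s=2: VC-HIT | VC [22]
  [9] addr=0xd6 blk=13 s=1: L1-HIT | VC [22]
  [10] addr=0x161 blk=22 s=2: VC-HIT | VC [18]

SEQ = [MISS, MISS, L1-HIT, MISS, L1-HIT, L1-HIT, L1-HIT, L1-HIT, VC-HIT, L1-HIT, VC-HIT]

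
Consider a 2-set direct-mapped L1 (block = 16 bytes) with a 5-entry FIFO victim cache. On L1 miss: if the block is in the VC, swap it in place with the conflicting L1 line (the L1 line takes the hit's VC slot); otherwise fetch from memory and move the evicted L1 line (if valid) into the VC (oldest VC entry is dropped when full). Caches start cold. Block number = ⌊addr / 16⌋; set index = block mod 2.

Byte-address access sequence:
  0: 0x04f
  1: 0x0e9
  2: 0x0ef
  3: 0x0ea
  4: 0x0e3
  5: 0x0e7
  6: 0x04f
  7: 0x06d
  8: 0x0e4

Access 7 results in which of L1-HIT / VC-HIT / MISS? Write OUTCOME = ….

OUTCOME = MISS

0: 0x4f (blk 4, set 0) → MISS  vc=[]
1: 0xe9 (blk 14, set 0) → MISS  vc=[4]
2: 0xef (blk 14, set 0) → L1-HIT  vc=[4]
3: 0xea (blk 14, set 0) → L1-HIT  vc=[4]
4: 0xe3 (blk 14, set 0) → L1-HIT  vc=[4]
5: 0xe7 (blk 14, set 0) → L1-HIT  vc=[4]
6: 0x4f (blk 4, set 0) → VC-HIT  vc=[14]
7: 0x6d (blk 6, set 0) → MISS  vc=[14, 4]
8: 0xe4 (blk 14, set 0) → VC-HIT  vc=[6, 4]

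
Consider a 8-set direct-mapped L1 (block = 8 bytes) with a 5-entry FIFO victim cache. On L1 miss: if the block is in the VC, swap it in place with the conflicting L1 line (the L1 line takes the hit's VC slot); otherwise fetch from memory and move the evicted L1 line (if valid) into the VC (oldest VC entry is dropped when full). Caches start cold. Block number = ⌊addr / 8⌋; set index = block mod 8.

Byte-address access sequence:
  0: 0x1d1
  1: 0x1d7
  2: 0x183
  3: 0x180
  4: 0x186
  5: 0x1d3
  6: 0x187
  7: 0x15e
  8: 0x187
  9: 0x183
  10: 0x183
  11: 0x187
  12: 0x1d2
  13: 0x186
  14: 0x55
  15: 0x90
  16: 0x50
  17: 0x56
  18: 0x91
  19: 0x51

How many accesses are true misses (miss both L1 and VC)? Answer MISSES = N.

  [0] addr=0x1d1 blk=58 s=2: MISS | VC []
  [1] addr=0x1d7 blk=58 s=2: L1-HIT | VC []
  [2] addr=0x183 blk=48 s=0: MISS | VC []
  [3] addr=0x180 blk=48 s=0: L1-HIT | VC []
  [4] addr=0x186 blk=48 s=0: L1-HIT | VC []
  [5] addr=0x1d3 blk=58 s=2: L1-HIT | VC []
  [6] addr=0x187 blk=48 s=0: L1-HIT | VC []
  [7] addr=0x15e blk=43 s=3: MISS | VC []
  [8] addr=0x187 blk=48 s=0: L1-HIT | VC []
  [9] addr=0x183 blk=48 s=0: L1-HIT | VC []
  [10] addr=0x183 blk=48 s=0: L1-HIT | VC []
  [11] addr=0x187 blk=48 s=0: L1-HIT | VC []
  [12] addr=0x1d2 blk=58 s=2: L1-HIT | VC []
  [13] addr=0x186 blk=48 s=0: L1-HIT | VC []
  [14] addr=0x55 blk=10 s=2: MISS | VC [58]
  [15] addr=0x90 blk=18 s=2: MISS | VC [58, 10]
  [16] addr=0x50 blk=10 s=2: VC-HIT | VC [58, 18]
  [17] addr=0x56 blk=10 s=2: L1-HIT | VC [58, 18]
  [18] addr=0x91 blk=18 s=2: VC-HIT | VC [58, 10]
  [19] addr=0x51 blk=10 s=2: VC-HIT | VC [58, 18]

MISSES = 5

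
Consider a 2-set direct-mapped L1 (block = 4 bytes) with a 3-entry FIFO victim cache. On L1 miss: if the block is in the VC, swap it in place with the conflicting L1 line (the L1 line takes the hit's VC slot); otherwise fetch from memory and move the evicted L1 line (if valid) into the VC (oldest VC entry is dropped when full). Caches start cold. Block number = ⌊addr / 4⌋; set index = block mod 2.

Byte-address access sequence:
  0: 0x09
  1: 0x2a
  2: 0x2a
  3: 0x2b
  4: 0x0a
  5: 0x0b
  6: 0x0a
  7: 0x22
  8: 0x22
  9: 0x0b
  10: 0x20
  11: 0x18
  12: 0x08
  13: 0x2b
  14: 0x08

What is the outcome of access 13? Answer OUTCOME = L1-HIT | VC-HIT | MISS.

OUTCOME = VC-HIT

0: 0x9 (blk 2, set 0) → MISS  vc=[]
1: 0x2a (blk 10, set 0) → MISS  vc=[2]
2: 0x2a (blk 10, set 0) → L1-HIT  vc=[2]
3: 0x2b (blk 10, set 0) → L1-HIT  vc=[2]
4: 0xa (blk 2, set 0) → VC-HIT  vc=[10]
5: 0xb (blk 2, set 0) → L1-HIT  vc=[10]
6: 0xa (blk 2, set 0) → L1-HIT  vc=[10]
7: 0x22 (blk 8, set 0) → MISS  vc=[10, 2]
8: 0x22 (blk 8, set 0) → L1-HIT  vc=[10, 2]
9: 0xb (blk 2, set 0) → VC-HIT  vc=[10, 8]
10: 0x20 (blk 8, set 0) → VC-HIT  vc=[10, 2]
11: 0x18 (blk 6, set 0) → MISS  vc=[10, 2, 8]
12: 0x8 (blk 2, set 0) → VC-HIT  vc=[10, 6, 8]
13: 0x2b (blk 10, set 0) → VC-HIT  vc=[2, 6, 8]
14: 0x8 (blk 2, set 0) → VC-HIT  vc=[10, 6, 8]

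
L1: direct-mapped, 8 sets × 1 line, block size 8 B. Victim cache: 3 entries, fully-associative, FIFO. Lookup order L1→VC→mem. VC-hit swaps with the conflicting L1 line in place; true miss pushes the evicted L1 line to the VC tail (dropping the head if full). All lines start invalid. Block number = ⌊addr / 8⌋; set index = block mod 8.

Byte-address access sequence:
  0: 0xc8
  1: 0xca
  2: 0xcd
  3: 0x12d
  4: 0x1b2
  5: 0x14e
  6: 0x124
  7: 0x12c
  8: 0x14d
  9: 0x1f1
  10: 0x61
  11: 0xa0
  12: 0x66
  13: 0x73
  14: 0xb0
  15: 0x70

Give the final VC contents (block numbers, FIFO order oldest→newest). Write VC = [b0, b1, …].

#0 0xc8→b25/s1 MISS; vc=[]
#1 0xca→b25/s1 L1-HIT; vc=[]
#2 0xcd→b25/s1 L1-HIT; vc=[]
#3 0x12d→b37/s5 MISS; vc=[]
#4 0x1b2→b54/s6 MISS; vc=[]
#5 0x14e→b41/s1 MISS; vc=[25]
#6 0x124→b36/s4 MISS; vc=[25]
#7 0x12c→b37/s5 L1-HIT; vc=[25]
#8 0x14d→b41/s1 L1-HIT; vc=[25]
#9 0x1f1→b62/s6 MISS; vc=[25,54]
#10 0x61→b12/s4 MISS; vc=[25,54,36]
#11 0xa0→b20/s4 MISS; vc=[54,36,12]
#12 0x66→b12/s4 VC-HIT; vc=[54,36,20]
#13 0x73→b14/s6 MISS; vc=[36,20,62]
#14 0xb0→b22/s6 MISS; vc=[20,62,14]
#15 0x70→b14/s6 VC-HIT; vc=[20,62,22]

VC = [20, 62, 22]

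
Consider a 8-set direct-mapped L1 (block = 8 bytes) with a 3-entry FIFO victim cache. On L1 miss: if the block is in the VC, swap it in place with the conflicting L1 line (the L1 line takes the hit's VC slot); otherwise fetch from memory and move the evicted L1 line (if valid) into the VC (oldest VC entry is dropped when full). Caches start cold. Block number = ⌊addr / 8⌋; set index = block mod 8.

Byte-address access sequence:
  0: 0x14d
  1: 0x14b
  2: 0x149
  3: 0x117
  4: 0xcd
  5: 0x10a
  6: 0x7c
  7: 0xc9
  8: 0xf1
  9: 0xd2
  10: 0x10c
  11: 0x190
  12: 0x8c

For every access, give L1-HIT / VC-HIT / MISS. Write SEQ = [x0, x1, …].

0: 0x14d (blk 41, set 1) → MISS  vc=[]
1: 0x14b (blk 41, set 1) → L1-HIT  vc=[]
2: 0x149 (blk 41, set 1) → L1-HIT  vc=[]
3: 0x117 (blk 34, set 2) → MISS  vc=[]
4: 0xcd (blk 25, set 1) → MISS  vc=[41]
5: 0x10a (blk 33, set 1) → MISS  vc=[41, 25]
6: 0x7c (blk 15, set 7) → MISS  vc=[41, 25]
7: 0xc9 (blk 25, set 1) → VC-HIT  vc=[41, 33]
8: 0xf1 (blk 30, set 6) → MISS  vc=[41, 33]
9: 0xd2 (blk 26, set 2) → MISS  vc=[41, 33, 34]
10: 0x10c (blk 33, set 1) → VC-HIT  vc=[41, 25, 34]
11: 0x190 (blk 50, set 2) → MISS  vc=[25, 34, 26]
12: 0x8c (blk 17, set 1) → MISS  vc=[34, 26, 33]

SEQ = [MISS, L1-HIT, L1-HIT, MISS, MISS, MISS, MISS, VC-HIT, MISS, MISS, VC-HIT, MISS, MISS]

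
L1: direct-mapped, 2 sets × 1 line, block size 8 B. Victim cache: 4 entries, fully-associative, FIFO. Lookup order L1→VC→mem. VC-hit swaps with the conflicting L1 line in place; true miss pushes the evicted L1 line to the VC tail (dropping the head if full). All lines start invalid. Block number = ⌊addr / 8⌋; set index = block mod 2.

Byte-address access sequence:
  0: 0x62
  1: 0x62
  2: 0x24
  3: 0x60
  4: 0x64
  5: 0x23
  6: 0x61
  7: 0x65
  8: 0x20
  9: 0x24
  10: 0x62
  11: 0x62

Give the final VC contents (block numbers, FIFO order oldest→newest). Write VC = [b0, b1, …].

VC = [4]

  [0] addr=0x62 blk=12 s=0: MISS | VC []
  [1] addr=0x62 blk=12 s=0: L1-HIT | VC []
  [2] addr=0x24 blk=4 s=0: MISS | VC [12]
  [3] addr=0x60 blk=12 s=0: VC-HIT | VC [4]
  [4] addr=0x64 blk=12 s=0: L1-HIT | VC [4]
  [5] addr=0x23 blk=4 s=0: VC-HIT | VC [12]
  [6] addr=0x61 blk=12 s=0: VC-HIT | VC [4]
  [7] addr=0x65 blk=12 s=0: L1-HIT | VC [4]
  [8] addr=0x20 blk=4 s=0: VC-HIT | VC [12]
  [9] addr=0x24 blk=4 s=0: L1-HIT | VC [12]
  [10] addr=0x62 blk=12 s=0: VC-HIT | VC [4]
  [11] addr=0x62 blk=12 s=0: L1-HIT | VC [4]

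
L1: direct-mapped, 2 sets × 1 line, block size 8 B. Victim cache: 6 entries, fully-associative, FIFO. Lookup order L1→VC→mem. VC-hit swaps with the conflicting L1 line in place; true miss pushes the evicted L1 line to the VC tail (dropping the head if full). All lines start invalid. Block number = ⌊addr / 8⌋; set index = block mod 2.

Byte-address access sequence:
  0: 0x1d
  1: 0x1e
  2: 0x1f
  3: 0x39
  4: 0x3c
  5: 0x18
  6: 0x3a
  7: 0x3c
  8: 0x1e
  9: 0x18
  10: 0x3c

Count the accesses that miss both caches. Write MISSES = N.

MISSES = 2

#0 0x1d→b3/s1 MISS; vc=[]
#1 0x1e→b3/s1 L1-HIT; vc=[]
#2 0x1f→b3/s1 L1-HIT; vc=[]
#3 0x39→b7/s1 MISS; vc=[3]
#4 0x3c→b7/s1 L1-HIT; vc=[3]
#5 0x18→b3/s1 VC-HIT; vc=[7]
#6 0x3a→b7/s1 VC-HIT; vc=[3]
#7 0x3c→b7/s1 L1-HIT; vc=[3]
#8 0x1e→b3/s1 VC-HIT; vc=[7]
#9 0x18→b3/s1 L1-HIT; vc=[7]
#10 0x3c→b7/s1 VC-HIT; vc=[3]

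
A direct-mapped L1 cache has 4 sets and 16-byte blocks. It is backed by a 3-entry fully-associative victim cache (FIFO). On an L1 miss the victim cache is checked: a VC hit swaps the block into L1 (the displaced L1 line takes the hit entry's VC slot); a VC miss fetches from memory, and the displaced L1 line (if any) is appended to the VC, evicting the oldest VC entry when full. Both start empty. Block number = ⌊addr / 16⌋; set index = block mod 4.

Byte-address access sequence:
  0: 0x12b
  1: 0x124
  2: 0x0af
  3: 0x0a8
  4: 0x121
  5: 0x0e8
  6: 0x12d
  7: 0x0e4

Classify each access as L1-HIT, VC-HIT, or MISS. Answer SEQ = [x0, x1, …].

SEQ = [MISS, L1-HIT, MISS, L1-HIT, VC-HIT, MISS, VC-HIT, VC-HIT]

#0 0x12b→b18/s2 MISS; vc=[]
#1 0x124→b18/s2 L1-HIT; vc=[]
#2 0xaf→b10/s2 MISS; vc=[18]
#3 0xa8→b10/s2 L1-HIT; vc=[18]
#4 0x121→b18/s2 VC-HIT; vc=[10]
#5 0xe8→b14/s2 MISS; vc=[10,18]
#6 0x12d→b18/s2 VC-HIT; vc=[10,14]
#7 0xe4→b14/s2 VC-HIT; vc=[10,18]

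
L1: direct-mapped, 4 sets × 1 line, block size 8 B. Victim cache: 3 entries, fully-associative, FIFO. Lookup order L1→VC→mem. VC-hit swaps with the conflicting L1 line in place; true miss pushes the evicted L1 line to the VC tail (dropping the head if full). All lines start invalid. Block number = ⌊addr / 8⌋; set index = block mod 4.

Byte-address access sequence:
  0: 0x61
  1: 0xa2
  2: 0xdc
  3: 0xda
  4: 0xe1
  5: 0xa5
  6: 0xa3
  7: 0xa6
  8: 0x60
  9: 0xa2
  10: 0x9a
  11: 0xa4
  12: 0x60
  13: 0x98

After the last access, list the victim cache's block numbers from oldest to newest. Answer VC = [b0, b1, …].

VC = [20, 28, 27]

0: 0x61 (blk 12, set 0) → MISS  vc=[]
1: 0xa2 (blk 20, set 0) → MISS  vc=[12]
2: 0xdc (blk 27, set 3) → MISS  vc=[12]
3: 0xda (blk 27, set 3) → L1-HIT  vc=[12]
4: 0xe1 (blk 28, set 0) → MISS  vc=[12, 20]
5: 0xa5 (blk 20, set 0) → VC-HIT  vc=[12, 28]
6: 0xa3 (blk 20, set 0) → L1-HIT  vc=[12, 28]
7: 0xa6 (blk 20, set 0) → L1-HIT  vc=[12, 28]
8: 0x60 (blk 12, set 0) → VC-HIT  vc=[20, 28]
9: 0xa2 (blk 20, set 0) → VC-HIT  vc=[12, 28]
10: 0x9a (blk 19, set 3) → MISS  vc=[12, 28, 27]
11: 0xa4 (blk 20, set 0) → L1-HIT  vc=[12, 28, 27]
12: 0x60 (blk 12, set 0) → VC-HIT  vc=[20, 28, 27]
13: 0x98 (blk 19, set 3) → L1-HIT  vc=[20, 28, 27]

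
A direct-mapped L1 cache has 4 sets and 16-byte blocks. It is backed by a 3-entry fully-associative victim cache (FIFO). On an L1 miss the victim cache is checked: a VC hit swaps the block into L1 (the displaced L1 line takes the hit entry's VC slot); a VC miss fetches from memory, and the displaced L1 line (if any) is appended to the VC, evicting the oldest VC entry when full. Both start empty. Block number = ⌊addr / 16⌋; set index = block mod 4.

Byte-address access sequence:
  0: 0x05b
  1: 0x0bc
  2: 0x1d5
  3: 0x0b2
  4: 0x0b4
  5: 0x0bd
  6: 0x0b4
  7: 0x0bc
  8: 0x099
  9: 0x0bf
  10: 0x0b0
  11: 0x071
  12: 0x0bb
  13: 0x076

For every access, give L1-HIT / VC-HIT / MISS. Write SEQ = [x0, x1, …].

SEQ = [MISS, MISS, MISS, L1-HIT, L1-HIT, L1-HIT, L1-HIT, L1-HIT, MISS, L1-HIT, L1-HIT, MISS, VC-HIT, VC-HIT]

0: 0x5b (blk 5, set 1) → MISS  vc=[]
1: 0xbc (blk 11, set 3) → MISS  vc=[]
2: 0x1d5 (blk 29, set 1) → MISS  vc=[5]
3: 0xb2 (blk 11, set 3) → L1-HIT  vc=[5]
4: 0xb4 (blk 11, set 3) → L1-HIT  vc=[5]
5: 0xbd (blk 11, set 3) → L1-HIT  vc=[5]
6: 0xb4 (blk 11, set 3) → L1-HIT  vc=[5]
7: 0xbc (blk 11, set 3) → L1-HIT  vc=[5]
8: 0x99 (blk 9, set 1) → MISS  vc=[5, 29]
9: 0xbf (blk 11, set 3) → L1-HIT  vc=[5, 29]
10: 0xb0 (blk 11, set 3) → L1-HIT  vc=[5, 29]
11: 0x71 (blk 7, set 3) → MISS  vc=[5, 29, 11]
12: 0xbb (blk 11, set 3) → VC-HIT  vc=[5, 29, 7]
13: 0x76 (blk 7, set 3) → VC-HIT  vc=[5, 29, 11]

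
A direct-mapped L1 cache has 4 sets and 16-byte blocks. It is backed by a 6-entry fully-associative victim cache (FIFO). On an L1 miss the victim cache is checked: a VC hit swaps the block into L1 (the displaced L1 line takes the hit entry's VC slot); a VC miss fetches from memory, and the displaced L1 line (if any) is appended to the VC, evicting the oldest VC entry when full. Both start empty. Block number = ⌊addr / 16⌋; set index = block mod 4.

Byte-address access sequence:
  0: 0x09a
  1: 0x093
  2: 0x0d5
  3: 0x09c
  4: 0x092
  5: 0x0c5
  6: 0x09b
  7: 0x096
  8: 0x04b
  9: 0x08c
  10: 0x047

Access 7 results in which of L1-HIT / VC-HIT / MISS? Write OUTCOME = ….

OUTCOME = L1-HIT

0: 0x9a (blk 9, set 1) → MISS  vc=[]
1: 0x93 (blk 9, set 1) → L1-HIT  vc=[]
2: 0xd5 (blk 13, set 1) → MISS  vc=[9]
3: 0x9c (blk 9, set 1) → VC-HIT  vc=[13]
4: 0x92 (blk 9, set 1) → L1-HIT  vc=[13]
5: 0xc5 (blk 12, set 0) → MISS  vc=[13]
6: 0x9b (blk 9, set 1) → L1-HIT  vc=[13]
7: 0x96 (blk 9, set 1) → L1-HIT  vc=[13]
8: 0x4b (blk 4, set 0) → MISS  vc=[13, 12]
9: 0x8c (blk 8, set 0) → MISS  vc=[13, 12, 4]
10: 0x47 (blk 4, set 0) → VC-HIT  vc=[13, 12, 8]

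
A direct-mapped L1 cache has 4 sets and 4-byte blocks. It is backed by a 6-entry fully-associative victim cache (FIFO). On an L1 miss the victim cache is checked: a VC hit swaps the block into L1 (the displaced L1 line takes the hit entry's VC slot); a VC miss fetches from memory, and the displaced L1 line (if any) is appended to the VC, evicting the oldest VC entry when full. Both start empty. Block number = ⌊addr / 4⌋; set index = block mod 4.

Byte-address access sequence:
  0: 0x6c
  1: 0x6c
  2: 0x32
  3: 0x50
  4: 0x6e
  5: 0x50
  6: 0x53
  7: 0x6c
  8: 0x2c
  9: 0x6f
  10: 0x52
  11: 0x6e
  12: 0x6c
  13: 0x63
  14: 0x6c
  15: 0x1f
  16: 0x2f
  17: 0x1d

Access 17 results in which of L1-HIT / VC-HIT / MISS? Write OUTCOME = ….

0: 0x6c (blk 27, set 3) → MISS  vc=[]
1: 0x6c (blk 27, set 3) → L1-HIT  vc=[]
2: 0x32 (blk 12, set 0) → MISS  vc=[]
3: 0x50 (blk 20, set 0) → MISS  vc=[12]
4: 0x6e (blk 27, set 3) → L1-HIT  vc=[12]
5: 0x50 (blk 20, set 0) → L1-HIT  vc=[12]
6: 0x53 (blk 20, set 0) → L1-HIT  vc=[12]
7: 0x6c (blk 27, set 3) → L1-HIT  vc=[12]
8: 0x2c (blk 11, set 3) → MISS  vc=[12, 27]
9: 0x6f (blk 27, set 3) → VC-HIT  vc=[12, 11]
10: 0x52 (blk 20, set 0) → L1-HIT  vc=[12, 11]
11: 0x6e (blk 27, set 3) → L1-HIT  vc=[12, 11]
12: 0x6c (blk 27, set 3) → L1-HIT  vc=[12, 11]
13: 0x63 (blk 24, set 0) → MISS  vc=[12, 11, 20]
14: 0x6c (blk 27, set 3) → L1-HIT  vc=[12, 11, 20]
15: 0x1f (blk 7, set 3) → MISS  vc=[12, 11, 20, 27]
16: 0x2f (blk 11, set 3) → VC-HIT  vc=[12, 7, 20, 27]
17: 0x1d (blk 7, set 3) → VC-HIT  vc=[12, 11, 20, 27]

OUTCOME = VC-HIT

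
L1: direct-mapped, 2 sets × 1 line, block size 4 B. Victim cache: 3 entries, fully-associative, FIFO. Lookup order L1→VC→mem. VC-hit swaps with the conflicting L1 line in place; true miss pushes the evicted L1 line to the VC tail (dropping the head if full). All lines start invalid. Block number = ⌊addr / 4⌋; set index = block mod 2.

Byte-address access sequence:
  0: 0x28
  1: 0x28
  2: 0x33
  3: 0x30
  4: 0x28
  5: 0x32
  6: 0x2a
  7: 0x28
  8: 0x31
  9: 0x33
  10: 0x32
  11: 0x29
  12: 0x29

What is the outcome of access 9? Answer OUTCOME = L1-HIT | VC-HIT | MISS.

OUTCOME = L1-HIT

#0 0x28→b10/s0 MISS; vc=[]
#1 0x28→b10/s0 L1-HIT; vc=[]
#2 0x33→b12/s0 MISS; vc=[10]
#3 0x30→b12/s0 L1-HIT; vc=[10]
#4 0x28→b10/s0 VC-HIT; vc=[12]
#5 0x32→b12/s0 VC-HIT; vc=[10]
#6 0x2a→b10/s0 VC-HIT; vc=[12]
#7 0x28→b10/s0 L1-HIT; vc=[12]
#8 0x31→b12/s0 VC-HIT; vc=[10]
#9 0x33→b12/s0 L1-HIT; vc=[10]
#10 0x32→b12/s0 L1-HIT; vc=[10]
#11 0x29→b10/s0 VC-HIT; vc=[12]
#12 0x29→b10/s0 L1-HIT; vc=[12]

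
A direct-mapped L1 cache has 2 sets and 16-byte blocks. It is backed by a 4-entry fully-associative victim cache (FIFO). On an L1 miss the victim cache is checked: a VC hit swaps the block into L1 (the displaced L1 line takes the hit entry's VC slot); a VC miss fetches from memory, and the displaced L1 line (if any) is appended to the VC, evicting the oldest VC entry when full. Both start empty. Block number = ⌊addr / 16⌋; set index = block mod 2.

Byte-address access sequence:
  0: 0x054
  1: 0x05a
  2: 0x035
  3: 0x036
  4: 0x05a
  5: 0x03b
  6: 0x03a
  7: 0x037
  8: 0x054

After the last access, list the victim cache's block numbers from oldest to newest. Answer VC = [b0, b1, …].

#0 0x54→b5/s1 MISS; vc=[]
#1 0x5a→b5/s1 L1-HIT; vc=[]
#2 0x35→b3/s1 MISS; vc=[5]
#3 0x36→b3/s1 L1-HIT; vc=[5]
#4 0x5a→b5/s1 VC-HIT; vc=[3]
#5 0x3b→b3/s1 VC-HIT; vc=[5]
#6 0x3a→b3/s1 L1-HIT; vc=[5]
#7 0x37→b3/s1 L1-HIT; vc=[5]
#8 0x54→b5/s1 VC-HIT; vc=[3]

VC = [3]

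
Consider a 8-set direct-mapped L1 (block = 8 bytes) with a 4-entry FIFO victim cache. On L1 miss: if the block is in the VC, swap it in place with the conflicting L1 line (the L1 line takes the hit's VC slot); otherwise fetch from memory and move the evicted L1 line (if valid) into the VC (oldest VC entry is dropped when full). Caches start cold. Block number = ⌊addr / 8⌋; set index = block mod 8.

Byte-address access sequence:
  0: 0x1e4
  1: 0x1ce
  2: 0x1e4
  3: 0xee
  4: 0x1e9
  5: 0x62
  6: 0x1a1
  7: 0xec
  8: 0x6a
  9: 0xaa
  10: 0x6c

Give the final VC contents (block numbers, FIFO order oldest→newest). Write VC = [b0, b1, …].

0: 0x1e4 (blk 60, set 4) → MISS  vc=[]
1: 0x1ce (blk 57, set 1) → MISS  vc=[]
2: 0x1e4 (blk 60, set 4) → L1-HIT  vc=[]
3: 0xee (blk 29, set 5) → MISS  vc=[]
4: 0x1e9 (blk 61, set 5) → MISS  vc=[29]
5: 0x62 (blk 12, set 4) → MISS  vc=[29, 60]
6: 0x1a1 (blk 52, set 4) → MISS  vc=[29, 60, 12]
7: 0xec (blk 29, set 5) → VC-HIT  vc=[61, 60, 12]
8: 0x6a (blk 13, set 5) → MISS  vc=[61, 60, 12, 29]
9: 0xaa (blk 21, set 5) → MISS  vc=[60, 12, 29, 13]
10: 0x6c (blk 13, set 5) → VC-HIT  vc=[60, 12, 29, 21]

VC = [60, 12, 29, 21]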